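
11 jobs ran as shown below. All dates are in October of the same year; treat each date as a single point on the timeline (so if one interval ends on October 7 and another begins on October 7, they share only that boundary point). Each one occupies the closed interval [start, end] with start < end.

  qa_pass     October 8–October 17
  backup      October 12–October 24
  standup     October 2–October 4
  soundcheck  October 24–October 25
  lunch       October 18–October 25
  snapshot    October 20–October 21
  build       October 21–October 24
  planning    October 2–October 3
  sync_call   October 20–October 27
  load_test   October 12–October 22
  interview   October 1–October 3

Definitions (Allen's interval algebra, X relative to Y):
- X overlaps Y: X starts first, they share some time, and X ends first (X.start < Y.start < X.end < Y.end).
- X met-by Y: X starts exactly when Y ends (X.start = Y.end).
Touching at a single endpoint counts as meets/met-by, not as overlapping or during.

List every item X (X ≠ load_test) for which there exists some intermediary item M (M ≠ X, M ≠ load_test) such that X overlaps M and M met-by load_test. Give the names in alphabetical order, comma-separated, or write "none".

none

Target load_test = [October 12, October 22].
Intermediaries M with M met-by load_test: none.
Union: none.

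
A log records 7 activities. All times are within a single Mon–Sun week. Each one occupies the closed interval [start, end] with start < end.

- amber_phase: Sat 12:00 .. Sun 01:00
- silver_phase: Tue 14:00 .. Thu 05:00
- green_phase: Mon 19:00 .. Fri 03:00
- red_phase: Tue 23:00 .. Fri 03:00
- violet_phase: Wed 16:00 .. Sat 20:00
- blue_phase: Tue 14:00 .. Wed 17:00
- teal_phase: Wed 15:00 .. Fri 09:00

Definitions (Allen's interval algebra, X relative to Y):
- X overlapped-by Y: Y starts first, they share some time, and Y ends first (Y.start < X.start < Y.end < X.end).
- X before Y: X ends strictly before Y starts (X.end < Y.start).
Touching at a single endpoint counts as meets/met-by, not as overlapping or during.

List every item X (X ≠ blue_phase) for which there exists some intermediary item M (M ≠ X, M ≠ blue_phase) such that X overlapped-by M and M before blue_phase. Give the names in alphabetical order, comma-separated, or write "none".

Target blue_phase = [Tue 14:00, Wed 17:00].
Intermediaries M with M before blue_phase: none.
Union: none.

none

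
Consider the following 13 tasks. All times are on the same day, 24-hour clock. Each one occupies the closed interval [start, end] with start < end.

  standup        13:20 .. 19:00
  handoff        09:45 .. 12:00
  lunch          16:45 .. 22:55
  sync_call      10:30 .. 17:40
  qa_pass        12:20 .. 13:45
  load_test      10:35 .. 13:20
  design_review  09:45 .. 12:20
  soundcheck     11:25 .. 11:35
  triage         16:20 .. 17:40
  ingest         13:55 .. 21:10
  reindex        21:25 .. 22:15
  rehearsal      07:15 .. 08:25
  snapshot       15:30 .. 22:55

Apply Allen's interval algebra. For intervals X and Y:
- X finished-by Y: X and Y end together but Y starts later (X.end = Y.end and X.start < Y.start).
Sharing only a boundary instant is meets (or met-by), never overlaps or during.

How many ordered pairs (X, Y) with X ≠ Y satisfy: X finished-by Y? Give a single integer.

2

Checking all 156 ordered pairs for relation 'finished-by'; matching pairs in alphabetical order:
(snapshot, lunch): snapshot finished-by lunch ✓
(sync_call, triage): sync_call finished-by triage ✓
Count: 2.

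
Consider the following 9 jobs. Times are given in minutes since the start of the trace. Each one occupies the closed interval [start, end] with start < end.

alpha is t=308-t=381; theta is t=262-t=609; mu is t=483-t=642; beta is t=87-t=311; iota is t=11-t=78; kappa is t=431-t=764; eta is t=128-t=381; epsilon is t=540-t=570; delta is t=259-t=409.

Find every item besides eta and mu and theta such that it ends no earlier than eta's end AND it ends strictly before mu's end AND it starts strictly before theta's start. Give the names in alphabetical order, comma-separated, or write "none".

delta

Conditions: its end is no earlier than eta's end (X.end >= t=381) AND its end is strictly before mu's end (X.end < t=642) AND its start is strictly before theta's start (X.start < t=262).
alpha: end t=381 >= t=381? ✓; end t=381 < t=642? ✓; start t=308 < t=262? ✗ → no.
beta: end t=311 >= t=381? ✗; end t=311 < t=642? ✓; start t=87 < t=262? ✓ → no.
delta: end t=409 >= t=381? ✓; end t=409 < t=642? ✓; start t=259 < t=262? ✓ → yes.
epsilon: end t=570 >= t=381? ✓; end t=570 < t=642? ✓; start t=540 < t=262? ✗ → no.
iota: end t=78 >= t=381? ✗; end t=78 < t=642? ✓; start t=11 < t=262? ✓ → no.
kappa: end t=764 >= t=381? ✓; end t=764 < t=642? ✗; start t=431 < t=262? ✗ → no.
Result: delta.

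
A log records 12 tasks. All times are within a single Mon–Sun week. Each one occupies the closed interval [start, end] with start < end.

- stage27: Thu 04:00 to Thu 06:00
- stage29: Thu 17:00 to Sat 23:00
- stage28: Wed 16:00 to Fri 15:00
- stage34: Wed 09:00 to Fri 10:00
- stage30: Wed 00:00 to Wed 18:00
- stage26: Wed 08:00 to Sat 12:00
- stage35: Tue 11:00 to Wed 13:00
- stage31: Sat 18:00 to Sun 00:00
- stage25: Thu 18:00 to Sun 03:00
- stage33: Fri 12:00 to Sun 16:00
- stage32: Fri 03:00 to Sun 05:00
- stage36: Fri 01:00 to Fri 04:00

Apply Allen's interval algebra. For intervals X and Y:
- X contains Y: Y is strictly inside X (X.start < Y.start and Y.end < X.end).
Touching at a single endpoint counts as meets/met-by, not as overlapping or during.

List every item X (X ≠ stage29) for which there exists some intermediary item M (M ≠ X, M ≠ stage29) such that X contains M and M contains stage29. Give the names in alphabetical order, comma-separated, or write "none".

Target stage29 = [Thu 17:00, Sat 23:00].
Intermediaries M with M contains stage29: none.
Union: none.

none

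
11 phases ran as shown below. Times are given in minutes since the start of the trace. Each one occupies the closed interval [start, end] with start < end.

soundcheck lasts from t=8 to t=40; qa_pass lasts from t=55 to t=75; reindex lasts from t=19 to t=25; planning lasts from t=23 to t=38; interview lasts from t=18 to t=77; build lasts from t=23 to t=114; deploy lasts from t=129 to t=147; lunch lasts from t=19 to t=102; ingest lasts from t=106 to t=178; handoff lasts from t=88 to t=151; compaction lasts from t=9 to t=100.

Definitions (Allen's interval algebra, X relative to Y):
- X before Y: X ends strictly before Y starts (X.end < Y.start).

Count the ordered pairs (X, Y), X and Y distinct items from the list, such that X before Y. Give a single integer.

23

Checking all 110 ordered pairs for relation 'before'; matching pairs in alphabetical order:
(build, deploy): build before deploy ✓
(compaction, deploy): compaction before deploy ✓
(compaction, ingest): compaction before ingest ✓
(interview, deploy): interview before deploy ✓
(interview, handoff): interview before handoff ✓
(interview, ingest): interview before ingest ✓
(lunch, deploy): lunch before deploy ✓
(lunch, ingest): lunch before ingest ✓
(planning, deploy): planning before deploy ✓
(planning, handoff): planning before handoff ✓
(planning, ingest): planning before ingest ✓
(planning, qa_pass): planning before qa_pass ✓
(qa_pass, deploy): qa_pass before deploy ✓
(qa_pass, handoff): qa_pass before handoff ✓
(qa_pass, ingest): qa_pass before ingest ✓
(reindex, deploy): reindex before deploy ✓
(reindex, handoff): reindex before handoff ✓
(reindex, ingest): reindex before ingest ✓
(reindex, qa_pass): reindex before qa_pass ✓
(soundcheck, deploy): soundcheck before deploy ✓
(soundcheck, handoff): soundcheck before handoff ✓
(soundcheck, ingest): soundcheck before ingest ✓
(soundcheck, qa_pass): soundcheck before qa_pass ✓
Count: 23.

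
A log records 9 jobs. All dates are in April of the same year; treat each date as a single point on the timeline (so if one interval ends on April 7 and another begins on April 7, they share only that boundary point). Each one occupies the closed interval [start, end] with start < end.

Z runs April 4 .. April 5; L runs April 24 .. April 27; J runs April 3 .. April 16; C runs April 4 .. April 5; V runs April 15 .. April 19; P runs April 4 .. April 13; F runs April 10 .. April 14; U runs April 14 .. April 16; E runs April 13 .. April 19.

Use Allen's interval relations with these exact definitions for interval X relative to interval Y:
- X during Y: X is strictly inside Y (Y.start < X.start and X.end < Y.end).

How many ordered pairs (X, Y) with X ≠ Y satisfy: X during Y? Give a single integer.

5

Checking all 72 ordered pairs for relation 'during'; matching pairs in alphabetical order:
(C, J): C during J ✓
(F, J): F during J ✓
(P, J): P during J ✓
(U, E): U during E ✓
(Z, J): Z during J ✓
Count: 5.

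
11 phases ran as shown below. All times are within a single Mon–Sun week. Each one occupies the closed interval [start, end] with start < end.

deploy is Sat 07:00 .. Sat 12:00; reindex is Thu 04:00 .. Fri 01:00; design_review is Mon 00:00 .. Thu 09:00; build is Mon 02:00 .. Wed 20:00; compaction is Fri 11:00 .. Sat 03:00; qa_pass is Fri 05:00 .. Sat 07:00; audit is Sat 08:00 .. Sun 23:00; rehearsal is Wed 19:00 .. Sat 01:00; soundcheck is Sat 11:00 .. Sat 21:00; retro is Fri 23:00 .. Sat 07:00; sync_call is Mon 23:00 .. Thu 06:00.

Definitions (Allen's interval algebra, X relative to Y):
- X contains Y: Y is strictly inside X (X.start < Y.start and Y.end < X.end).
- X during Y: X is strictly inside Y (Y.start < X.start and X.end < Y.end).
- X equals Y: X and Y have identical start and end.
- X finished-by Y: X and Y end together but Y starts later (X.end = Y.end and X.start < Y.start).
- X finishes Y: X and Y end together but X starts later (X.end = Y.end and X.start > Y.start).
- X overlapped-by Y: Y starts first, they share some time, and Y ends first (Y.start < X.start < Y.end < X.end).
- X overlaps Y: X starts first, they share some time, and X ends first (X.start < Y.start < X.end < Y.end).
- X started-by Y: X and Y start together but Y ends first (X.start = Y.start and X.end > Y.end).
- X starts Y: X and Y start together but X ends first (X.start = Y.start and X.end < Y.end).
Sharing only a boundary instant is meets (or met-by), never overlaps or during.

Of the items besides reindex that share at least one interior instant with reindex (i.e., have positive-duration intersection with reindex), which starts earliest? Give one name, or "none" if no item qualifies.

design_review

Target reindex = [Thu 04:00, Fri 01:00].
audit [Sat 08:00, Sun 23:00] → after → excluded.
build [Mon 02:00, Wed 20:00] → before → excluded.
compaction [Fri 11:00, Sat 03:00] → after → excluded.
deploy [Sat 07:00, Sat 12:00] → after → excluded.
design_review [Mon 00:00, Thu 09:00] → overlaps → candidate.
qa_pass [Fri 05:00, Sat 07:00] → after → excluded.
rehearsal [Wed 19:00, Sat 01:00] → contains → candidate.
retro [Fri 23:00, Sat 07:00] → after → excluded.
soundcheck [Sat 11:00, Sat 21:00] → after → excluded.
sync_call [Mon 23:00, Thu 06:00] → overlaps → candidate.
Among candidates, earliest start is Mon 00:00 → design_review.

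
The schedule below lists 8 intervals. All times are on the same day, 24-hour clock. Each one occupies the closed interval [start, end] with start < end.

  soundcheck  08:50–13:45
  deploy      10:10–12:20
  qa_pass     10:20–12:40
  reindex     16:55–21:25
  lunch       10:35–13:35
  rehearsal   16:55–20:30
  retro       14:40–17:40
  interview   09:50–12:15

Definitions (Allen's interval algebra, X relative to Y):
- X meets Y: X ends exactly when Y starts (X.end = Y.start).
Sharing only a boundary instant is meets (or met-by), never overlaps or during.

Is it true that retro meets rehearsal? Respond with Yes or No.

No

retro = [14:40, 17:40], rehearsal = [16:55, 20:30].
Actual relation of retro to rehearsal: overlaps.
Asked whether 'meets' holds → No.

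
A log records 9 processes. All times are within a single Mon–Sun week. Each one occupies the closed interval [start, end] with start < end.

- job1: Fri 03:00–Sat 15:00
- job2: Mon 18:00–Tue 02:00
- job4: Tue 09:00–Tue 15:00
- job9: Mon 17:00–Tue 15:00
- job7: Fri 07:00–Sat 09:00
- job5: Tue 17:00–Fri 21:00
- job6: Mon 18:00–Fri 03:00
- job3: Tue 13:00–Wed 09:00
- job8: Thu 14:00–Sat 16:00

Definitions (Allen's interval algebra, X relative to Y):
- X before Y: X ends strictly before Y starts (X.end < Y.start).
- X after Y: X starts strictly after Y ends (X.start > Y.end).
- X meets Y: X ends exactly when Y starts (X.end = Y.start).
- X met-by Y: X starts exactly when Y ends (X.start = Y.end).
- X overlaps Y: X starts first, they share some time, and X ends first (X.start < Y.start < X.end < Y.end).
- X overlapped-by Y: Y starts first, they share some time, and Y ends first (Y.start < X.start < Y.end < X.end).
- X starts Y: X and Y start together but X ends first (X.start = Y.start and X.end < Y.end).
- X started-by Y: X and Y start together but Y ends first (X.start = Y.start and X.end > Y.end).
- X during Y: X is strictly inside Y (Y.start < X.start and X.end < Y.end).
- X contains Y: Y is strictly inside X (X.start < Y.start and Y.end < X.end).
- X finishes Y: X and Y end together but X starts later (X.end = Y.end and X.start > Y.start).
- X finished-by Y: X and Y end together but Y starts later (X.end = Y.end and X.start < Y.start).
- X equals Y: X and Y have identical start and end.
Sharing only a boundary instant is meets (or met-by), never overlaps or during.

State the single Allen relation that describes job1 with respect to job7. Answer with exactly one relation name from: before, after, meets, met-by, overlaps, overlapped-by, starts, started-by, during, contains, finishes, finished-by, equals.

job1 = [Fri 03:00, Sat 15:00]; job7 = [Fri 07:00, Sat 09:00].
Compare endpoints: job1.start < job7.start, job1.start < job7.end, job1.end > job7.start, job1.end > job7.end.
That pattern is 'contains'.

contains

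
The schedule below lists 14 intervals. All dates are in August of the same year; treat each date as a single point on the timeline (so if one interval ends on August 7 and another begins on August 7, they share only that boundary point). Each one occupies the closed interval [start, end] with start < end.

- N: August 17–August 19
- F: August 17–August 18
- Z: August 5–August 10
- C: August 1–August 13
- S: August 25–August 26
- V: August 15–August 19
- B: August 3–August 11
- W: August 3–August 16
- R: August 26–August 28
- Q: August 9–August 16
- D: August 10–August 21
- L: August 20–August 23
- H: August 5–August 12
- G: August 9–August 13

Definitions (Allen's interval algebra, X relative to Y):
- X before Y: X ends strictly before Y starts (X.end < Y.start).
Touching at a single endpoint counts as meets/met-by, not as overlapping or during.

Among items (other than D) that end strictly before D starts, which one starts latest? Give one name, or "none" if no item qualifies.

none

Target D = [August 10, August 21].
B [August 3, August 11] → overlaps → excluded.
C [August 1, August 13] → overlaps → excluded.
F [August 17, August 18] → during → excluded.
G [August 9, August 13] → overlaps → excluded.
H [August 5, August 12] → overlaps → excluded.
L [August 20, August 23] → overlapped-by → excluded.
N [August 17, August 19] → during → excluded.
Q [August 9, August 16] → overlaps → excluded.
R [August 26, August 28] → after → excluded.
S [August 25, August 26] → after → excluded.
V [August 15, August 19] → during → excluded.
W [August 3, August 16] → overlaps → excluded.
Z [August 5, August 10] → meets → excluded.
No candidates → none.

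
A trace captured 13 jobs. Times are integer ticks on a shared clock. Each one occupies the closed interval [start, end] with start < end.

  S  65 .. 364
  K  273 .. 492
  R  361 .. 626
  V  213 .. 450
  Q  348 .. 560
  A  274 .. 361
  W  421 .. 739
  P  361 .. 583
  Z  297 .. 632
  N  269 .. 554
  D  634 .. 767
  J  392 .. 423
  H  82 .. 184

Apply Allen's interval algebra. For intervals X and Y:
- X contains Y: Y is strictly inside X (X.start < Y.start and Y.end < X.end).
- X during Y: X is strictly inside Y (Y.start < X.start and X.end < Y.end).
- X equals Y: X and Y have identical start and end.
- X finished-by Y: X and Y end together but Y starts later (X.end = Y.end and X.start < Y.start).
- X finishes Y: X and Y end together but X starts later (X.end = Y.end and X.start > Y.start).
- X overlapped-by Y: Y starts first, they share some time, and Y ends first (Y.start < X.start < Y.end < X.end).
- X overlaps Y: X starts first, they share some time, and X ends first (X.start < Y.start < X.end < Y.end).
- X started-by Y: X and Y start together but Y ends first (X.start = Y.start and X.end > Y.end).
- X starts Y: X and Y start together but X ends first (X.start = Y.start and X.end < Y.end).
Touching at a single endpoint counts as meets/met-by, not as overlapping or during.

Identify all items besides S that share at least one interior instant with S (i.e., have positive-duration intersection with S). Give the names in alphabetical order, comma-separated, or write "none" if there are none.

Target S = [65, 364].
A [274, 361] → during → yes.
D [634, 767] → after → no.
H [82, 184] → during → yes.
J [392, 423] → after → no.
K [273, 492] → overlapped-by → yes.
N [269, 554] → overlapped-by → yes.
P [361, 583] → overlapped-by → yes.
Q [348, 560] → overlapped-by → yes.
R [361, 626] → overlapped-by → yes.
V [213, 450] → overlapped-by → yes.
W [421, 739] → after → no.
Z [297, 632] → overlapped-by → yes.
Result: A, H, K, N, P, Q, R, V, Z.

A, H, K, N, P, Q, R, V, Z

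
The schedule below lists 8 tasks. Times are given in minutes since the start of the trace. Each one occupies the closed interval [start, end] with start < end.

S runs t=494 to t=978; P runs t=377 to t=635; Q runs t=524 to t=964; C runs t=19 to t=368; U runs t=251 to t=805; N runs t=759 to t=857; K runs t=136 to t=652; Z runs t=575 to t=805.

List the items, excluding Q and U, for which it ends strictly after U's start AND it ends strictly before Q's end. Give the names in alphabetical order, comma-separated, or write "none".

Conditions: its end is strictly after U's start (X.end > t=251) AND its end is strictly before Q's end (X.end < t=964).
C: end t=368 > t=251? ✓; end t=368 < t=964? ✓ → yes.
K: end t=652 > t=251? ✓; end t=652 < t=964? ✓ → yes.
N: end t=857 > t=251? ✓; end t=857 < t=964? ✓ → yes.
P: end t=635 > t=251? ✓; end t=635 < t=964? ✓ → yes.
S: end t=978 > t=251? ✓; end t=978 < t=964? ✗ → no.
Z: end t=805 > t=251? ✓; end t=805 < t=964? ✓ → yes.
Result: C, K, N, P, Z.

C, K, N, P, Z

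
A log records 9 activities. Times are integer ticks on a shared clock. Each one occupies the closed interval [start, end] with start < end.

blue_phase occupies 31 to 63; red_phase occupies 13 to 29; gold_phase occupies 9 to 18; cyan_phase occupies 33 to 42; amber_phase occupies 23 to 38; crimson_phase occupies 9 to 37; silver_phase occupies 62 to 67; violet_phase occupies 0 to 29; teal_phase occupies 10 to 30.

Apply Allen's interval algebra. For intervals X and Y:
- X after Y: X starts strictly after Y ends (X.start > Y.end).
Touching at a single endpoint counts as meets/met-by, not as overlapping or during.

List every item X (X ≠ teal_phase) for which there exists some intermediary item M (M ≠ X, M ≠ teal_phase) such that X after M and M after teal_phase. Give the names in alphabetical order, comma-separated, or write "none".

Target teal_phase = [10, 30].
Intermediaries M with M after teal_phase: blue_phase, cyan_phase, silver_phase.
Via blue_phase — items with X after blue_phase: none.
Via cyan_phase — items with X after cyan_phase: silver_phase.
Via silver_phase — items with X after silver_phase: none.
Union: silver_phase.

silver_phase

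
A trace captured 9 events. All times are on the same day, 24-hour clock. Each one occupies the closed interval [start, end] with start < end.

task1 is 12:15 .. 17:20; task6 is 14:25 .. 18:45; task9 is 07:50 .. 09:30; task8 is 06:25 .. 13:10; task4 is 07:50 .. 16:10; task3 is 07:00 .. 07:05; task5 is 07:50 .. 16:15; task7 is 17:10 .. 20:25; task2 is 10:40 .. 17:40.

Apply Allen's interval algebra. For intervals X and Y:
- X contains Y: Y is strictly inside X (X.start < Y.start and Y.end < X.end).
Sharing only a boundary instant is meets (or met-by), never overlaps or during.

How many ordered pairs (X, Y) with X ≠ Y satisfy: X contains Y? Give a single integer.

Checking all 72 ordered pairs for relation 'contains'; matching pairs in alphabetical order:
(task2, task1): task2 contains task1 ✓
(task8, task3): task8 contains task3 ✓
(task8, task9): task8 contains task9 ✓
Count: 3.

3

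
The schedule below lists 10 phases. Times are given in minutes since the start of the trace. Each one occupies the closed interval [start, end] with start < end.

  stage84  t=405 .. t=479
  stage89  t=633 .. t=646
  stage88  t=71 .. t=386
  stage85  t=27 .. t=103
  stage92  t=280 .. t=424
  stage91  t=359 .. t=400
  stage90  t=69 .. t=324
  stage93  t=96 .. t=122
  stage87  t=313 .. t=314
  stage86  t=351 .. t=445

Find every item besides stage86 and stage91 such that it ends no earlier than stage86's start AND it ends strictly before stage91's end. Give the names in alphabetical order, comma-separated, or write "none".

Conditions: its end is no earlier than stage86's start (X.end >= t=351) AND its end is strictly before stage91's end (X.end < t=400).
stage84: end t=479 >= t=351? ✓; end t=479 < t=400? ✗ → no.
stage85: end t=103 >= t=351? ✗; end t=103 < t=400? ✓ → no.
stage87: end t=314 >= t=351? ✗; end t=314 < t=400? ✓ → no.
stage88: end t=386 >= t=351? ✓; end t=386 < t=400? ✓ → yes.
stage89: end t=646 >= t=351? ✓; end t=646 < t=400? ✗ → no.
stage90: end t=324 >= t=351? ✗; end t=324 < t=400? ✓ → no.
stage92: end t=424 >= t=351? ✓; end t=424 < t=400? ✗ → no.
stage93: end t=122 >= t=351? ✗; end t=122 < t=400? ✓ → no.
Result: stage88.

stage88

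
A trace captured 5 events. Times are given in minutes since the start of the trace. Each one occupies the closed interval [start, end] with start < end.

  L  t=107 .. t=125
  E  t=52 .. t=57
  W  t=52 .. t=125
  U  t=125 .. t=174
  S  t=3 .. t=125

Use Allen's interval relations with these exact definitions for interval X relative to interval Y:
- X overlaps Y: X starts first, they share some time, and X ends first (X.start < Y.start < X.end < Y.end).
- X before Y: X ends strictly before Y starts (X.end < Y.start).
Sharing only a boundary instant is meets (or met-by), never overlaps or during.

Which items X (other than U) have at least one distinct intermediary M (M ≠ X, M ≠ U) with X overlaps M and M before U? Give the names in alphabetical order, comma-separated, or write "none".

Target U = [t=125, t=174].
Intermediaries M with M before U: E.
Via E — items with X overlaps E: none.
Union: none.

none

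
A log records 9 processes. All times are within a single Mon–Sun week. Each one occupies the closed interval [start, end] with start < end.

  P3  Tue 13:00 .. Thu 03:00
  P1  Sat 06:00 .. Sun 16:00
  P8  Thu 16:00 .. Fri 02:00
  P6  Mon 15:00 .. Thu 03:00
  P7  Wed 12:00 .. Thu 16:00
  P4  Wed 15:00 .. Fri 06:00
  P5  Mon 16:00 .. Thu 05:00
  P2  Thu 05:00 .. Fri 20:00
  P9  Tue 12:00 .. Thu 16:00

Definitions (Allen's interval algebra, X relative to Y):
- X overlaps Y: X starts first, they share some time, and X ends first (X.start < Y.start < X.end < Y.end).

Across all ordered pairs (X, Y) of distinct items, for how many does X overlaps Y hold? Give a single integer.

14

Checking all 72 ordered pairs for relation 'overlaps'; matching pairs in alphabetical order:
(P3, P4): P3 overlaps P4 ✓
(P3, P7): P3 overlaps P7 ✓
(P4, P2): P4 overlaps P2 ✓
(P5, P4): P5 overlaps P4 ✓
(P5, P7): P5 overlaps P7 ✓
(P5, P9): P5 overlaps P9 ✓
(P6, P4): P6 overlaps P4 ✓
(P6, P5): P6 overlaps P5 ✓
(P6, P7): P6 overlaps P7 ✓
(P6, P9): P6 overlaps P9 ✓
(P7, P2): P7 overlaps P2 ✓
(P7, P4): P7 overlaps P4 ✓
(P9, P2): P9 overlaps P2 ✓
(P9, P4): P9 overlaps P4 ✓
Count: 14.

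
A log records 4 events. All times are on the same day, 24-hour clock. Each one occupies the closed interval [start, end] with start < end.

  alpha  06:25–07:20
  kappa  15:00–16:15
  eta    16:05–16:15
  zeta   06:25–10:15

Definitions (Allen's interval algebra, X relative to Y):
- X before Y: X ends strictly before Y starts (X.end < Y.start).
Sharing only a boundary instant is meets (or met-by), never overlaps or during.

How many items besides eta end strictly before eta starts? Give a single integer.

2

Target eta = [16:05, 16:15].
alpha [06:25, 07:20] → before → counts.
kappa [15:00, 16:15] → finished-by → no.
zeta [06:25, 10:15] → before → counts.
Total: 2.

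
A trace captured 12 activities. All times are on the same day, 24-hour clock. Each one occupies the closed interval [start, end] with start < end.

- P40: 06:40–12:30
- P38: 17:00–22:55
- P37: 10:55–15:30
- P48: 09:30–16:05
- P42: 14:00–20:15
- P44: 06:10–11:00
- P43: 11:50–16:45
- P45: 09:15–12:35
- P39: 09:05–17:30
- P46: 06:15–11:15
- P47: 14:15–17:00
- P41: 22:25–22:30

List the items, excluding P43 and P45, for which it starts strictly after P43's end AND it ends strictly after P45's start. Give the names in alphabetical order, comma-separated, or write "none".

P38, P41

Conditions: its start is strictly after P43's end (X.start > 16:45) AND its end is strictly after P45's start (X.end > 09:15).
P37: start 10:55 > 16:45? ✗; end 15:30 > 09:15? ✓ → no.
P38: start 17:00 > 16:45? ✓; end 22:55 > 09:15? ✓ → yes.
P39: start 09:05 > 16:45? ✗; end 17:30 > 09:15? ✓ → no.
P40: start 06:40 > 16:45? ✗; end 12:30 > 09:15? ✓ → no.
P41: start 22:25 > 16:45? ✓; end 22:30 > 09:15? ✓ → yes.
P42: start 14:00 > 16:45? ✗; end 20:15 > 09:15? ✓ → no.
P44: start 06:10 > 16:45? ✗; end 11:00 > 09:15? ✓ → no.
P46: start 06:15 > 16:45? ✗; end 11:15 > 09:15? ✓ → no.
P47: start 14:15 > 16:45? ✗; end 17:00 > 09:15? ✓ → no.
P48: start 09:30 > 16:45? ✗; end 16:05 > 09:15? ✓ → no.
Result: P38, P41.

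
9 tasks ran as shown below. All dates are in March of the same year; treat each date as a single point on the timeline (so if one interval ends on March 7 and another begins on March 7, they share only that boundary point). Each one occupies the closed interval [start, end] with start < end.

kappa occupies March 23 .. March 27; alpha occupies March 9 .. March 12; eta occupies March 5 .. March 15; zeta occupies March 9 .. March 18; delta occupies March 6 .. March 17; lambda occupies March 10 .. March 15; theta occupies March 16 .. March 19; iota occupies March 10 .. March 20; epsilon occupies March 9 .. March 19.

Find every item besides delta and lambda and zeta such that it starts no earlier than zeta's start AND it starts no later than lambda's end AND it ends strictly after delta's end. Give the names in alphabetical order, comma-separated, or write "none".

Conditions: its start is no earlier than zeta's start (X.start >= March 9) AND its start is no later than lambda's end (X.start <= March 15) AND its end is strictly after delta's end (X.end > March 17).
alpha: start March 9 >= March 9? ✓; start March 9 <= March 15? ✓; end March 12 > March 17? ✗ → no.
epsilon: start March 9 >= March 9? ✓; start March 9 <= March 15? ✓; end March 19 > March 17? ✓ → yes.
eta: start March 5 >= March 9? ✗; start March 5 <= March 15? ✓; end March 15 > March 17? ✗ → no.
iota: start March 10 >= March 9? ✓; start March 10 <= March 15? ✓; end March 20 > March 17? ✓ → yes.
kappa: start March 23 >= March 9? ✓; start March 23 <= March 15? ✗; end March 27 > March 17? ✓ → no.
theta: start March 16 >= March 9? ✓; start March 16 <= March 15? ✗; end March 19 > March 17? ✓ → no.
Result: epsilon, iota.

epsilon, iota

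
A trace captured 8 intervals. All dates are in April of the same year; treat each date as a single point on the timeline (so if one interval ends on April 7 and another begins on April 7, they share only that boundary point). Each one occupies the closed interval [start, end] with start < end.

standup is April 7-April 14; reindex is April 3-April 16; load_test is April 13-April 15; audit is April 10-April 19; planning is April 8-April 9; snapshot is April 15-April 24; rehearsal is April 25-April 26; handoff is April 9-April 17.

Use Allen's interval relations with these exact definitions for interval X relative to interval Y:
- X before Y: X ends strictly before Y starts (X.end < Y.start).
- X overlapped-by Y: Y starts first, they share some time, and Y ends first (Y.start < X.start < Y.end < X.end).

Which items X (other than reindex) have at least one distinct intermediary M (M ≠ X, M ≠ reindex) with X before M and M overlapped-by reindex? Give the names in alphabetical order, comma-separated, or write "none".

Target reindex = [April 3, April 16].
Intermediaries M with M overlapped-by reindex: audit, handoff, snapshot.
Via audit — items with X before audit: planning.
Via handoff — items with X before handoff: none.
Via snapshot — items with X before snapshot: planning, standup.
Union: planning, standup.

planning, standup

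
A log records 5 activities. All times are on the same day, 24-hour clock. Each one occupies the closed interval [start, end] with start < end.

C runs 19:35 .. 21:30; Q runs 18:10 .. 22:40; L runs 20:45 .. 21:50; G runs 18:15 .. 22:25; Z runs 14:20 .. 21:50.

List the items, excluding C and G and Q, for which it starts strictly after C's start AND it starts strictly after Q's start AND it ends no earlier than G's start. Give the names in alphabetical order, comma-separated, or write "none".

L

Conditions: its start is strictly after C's start (X.start > 19:35) AND its start is strictly after Q's start (X.start > 18:10) AND its end is no earlier than G's start (X.end >= 18:15).
L: start 20:45 > 19:35? ✓; start 20:45 > 18:10? ✓; end 21:50 >= 18:15? ✓ → yes.
Z: start 14:20 > 19:35? ✗; start 14:20 > 18:10? ✗; end 21:50 >= 18:15? ✓ → no.
Result: L.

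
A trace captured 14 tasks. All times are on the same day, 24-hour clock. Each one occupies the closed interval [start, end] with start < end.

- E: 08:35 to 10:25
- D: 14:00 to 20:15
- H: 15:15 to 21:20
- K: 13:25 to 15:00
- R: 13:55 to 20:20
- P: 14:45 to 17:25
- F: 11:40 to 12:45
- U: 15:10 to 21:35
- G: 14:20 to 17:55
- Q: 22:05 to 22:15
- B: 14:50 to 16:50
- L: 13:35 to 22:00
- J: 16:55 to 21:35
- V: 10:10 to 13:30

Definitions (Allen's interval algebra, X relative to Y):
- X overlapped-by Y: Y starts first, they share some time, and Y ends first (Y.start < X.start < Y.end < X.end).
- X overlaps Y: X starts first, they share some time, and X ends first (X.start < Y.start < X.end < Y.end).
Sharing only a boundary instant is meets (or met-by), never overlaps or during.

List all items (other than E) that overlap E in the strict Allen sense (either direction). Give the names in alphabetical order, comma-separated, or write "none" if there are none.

Target E = [08:35, 10:25].
B [14:50, 16:50] → after → no.
D [14:00, 20:15] → after → no.
F [11:40, 12:45] → after → no.
G [14:20, 17:55] → after → no.
H [15:15, 21:20] → after → no.
J [16:55, 21:35] → after → no.
K [13:25, 15:00] → after → no.
L [13:35, 22:00] → after → no.
P [14:45, 17:25] → after → no.
Q [22:05, 22:15] → after → no.
R [13:55, 20:20] → after → no.
U [15:10, 21:35] → after → no.
V [10:10, 13:30] → overlapped-by → yes.
Result: V.

V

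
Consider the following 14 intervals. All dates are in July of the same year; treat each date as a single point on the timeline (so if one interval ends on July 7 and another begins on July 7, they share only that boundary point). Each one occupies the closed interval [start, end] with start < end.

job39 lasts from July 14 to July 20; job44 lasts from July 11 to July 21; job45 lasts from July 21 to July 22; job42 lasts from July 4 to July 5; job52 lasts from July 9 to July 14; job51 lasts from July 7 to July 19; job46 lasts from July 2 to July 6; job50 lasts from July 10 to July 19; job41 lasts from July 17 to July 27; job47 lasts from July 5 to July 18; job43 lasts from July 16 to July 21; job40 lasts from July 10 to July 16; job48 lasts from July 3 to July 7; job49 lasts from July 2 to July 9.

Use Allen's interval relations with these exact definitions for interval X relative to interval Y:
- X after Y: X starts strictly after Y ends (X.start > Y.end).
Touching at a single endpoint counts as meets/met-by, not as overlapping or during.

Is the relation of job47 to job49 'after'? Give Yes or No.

No

job47 = [July 5, July 18], job49 = [July 2, July 9].
Actual relation of job47 to job49: overlapped-by.
Asked whether 'after' holds → No.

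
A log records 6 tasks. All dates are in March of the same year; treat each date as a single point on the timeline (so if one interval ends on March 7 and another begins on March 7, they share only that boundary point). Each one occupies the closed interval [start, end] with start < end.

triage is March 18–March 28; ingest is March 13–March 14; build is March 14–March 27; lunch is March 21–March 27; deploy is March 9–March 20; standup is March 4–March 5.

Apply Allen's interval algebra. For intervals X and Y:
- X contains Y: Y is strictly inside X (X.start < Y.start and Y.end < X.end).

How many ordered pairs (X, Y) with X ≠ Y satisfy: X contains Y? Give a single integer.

Checking all 30 ordered pairs for relation 'contains'; matching pairs in alphabetical order:
(deploy, ingest): deploy contains ingest ✓
(triage, lunch): triage contains lunch ✓
Count: 2.

2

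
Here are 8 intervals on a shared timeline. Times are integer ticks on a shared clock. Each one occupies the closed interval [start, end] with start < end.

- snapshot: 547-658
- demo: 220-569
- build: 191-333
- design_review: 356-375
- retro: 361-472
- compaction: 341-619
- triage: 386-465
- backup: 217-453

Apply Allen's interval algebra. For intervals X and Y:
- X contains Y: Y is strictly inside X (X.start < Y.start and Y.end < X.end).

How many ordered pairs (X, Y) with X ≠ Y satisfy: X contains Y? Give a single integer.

8

Checking all 56 ordered pairs for relation 'contains'; matching pairs in alphabetical order:
(backup, design_review): backup contains design_review ✓
(compaction, design_review): compaction contains design_review ✓
(compaction, retro): compaction contains retro ✓
(compaction, triage): compaction contains triage ✓
(demo, design_review): demo contains design_review ✓
(demo, retro): demo contains retro ✓
(demo, triage): demo contains triage ✓
(retro, triage): retro contains triage ✓
Count: 8.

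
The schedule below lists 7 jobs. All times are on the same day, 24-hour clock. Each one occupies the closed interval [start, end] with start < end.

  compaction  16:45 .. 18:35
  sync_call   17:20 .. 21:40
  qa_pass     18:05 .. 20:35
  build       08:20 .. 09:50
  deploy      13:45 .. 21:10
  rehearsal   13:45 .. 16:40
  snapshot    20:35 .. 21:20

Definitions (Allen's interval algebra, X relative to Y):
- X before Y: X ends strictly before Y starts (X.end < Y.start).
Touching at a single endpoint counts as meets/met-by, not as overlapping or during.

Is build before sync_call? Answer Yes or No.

build = [08:20, 09:50], sync_call = [17:20, 21:40].
Actual relation of build to sync_call: before.
Asked whether 'before' holds → Yes.

Yes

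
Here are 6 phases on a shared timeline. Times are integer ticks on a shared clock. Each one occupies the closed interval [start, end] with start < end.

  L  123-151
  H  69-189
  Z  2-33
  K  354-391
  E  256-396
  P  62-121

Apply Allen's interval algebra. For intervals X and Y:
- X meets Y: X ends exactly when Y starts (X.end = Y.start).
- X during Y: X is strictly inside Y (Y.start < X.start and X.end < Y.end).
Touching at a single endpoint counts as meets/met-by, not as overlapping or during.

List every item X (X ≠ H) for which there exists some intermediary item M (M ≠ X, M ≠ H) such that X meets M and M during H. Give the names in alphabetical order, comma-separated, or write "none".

Target H = [69, 189].
Intermediaries M with M during H: L.
Via L — items with X meets L: none.
Union: none.

none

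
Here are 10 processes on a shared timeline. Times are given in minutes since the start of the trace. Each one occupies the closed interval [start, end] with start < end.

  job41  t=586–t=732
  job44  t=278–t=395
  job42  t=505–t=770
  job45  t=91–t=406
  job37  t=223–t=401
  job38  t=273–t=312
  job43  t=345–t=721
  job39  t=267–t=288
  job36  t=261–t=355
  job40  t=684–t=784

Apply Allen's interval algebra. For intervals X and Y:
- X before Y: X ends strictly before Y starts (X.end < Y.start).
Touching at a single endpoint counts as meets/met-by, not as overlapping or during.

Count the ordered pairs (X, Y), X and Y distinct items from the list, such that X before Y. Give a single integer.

20

Checking all 90 ordered pairs for relation 'before'; matching pairs in alphabetical order:
(job36, job40): job36 before job40 ✓
(job36, job41): job36 before job41 ✓
(job36, job42): job36 before job42 ✓
(job37, job40): job37 before job40 ✓
(job37, job41): job37 before job41 ✓
(job37, job42): job37 before job42 ✓
(job38, job40): job38 before job40 ✓
(job38, job41): job38 before job41 ✓
(job38, job42): job38 before job42 ✓
(job38, job43): job38 before job43 ✓
(job39, job40): job39 before job40 ✓
(job39, job41): job39 before job41 ✓
(job39, job42): job39 before job42 ✓
(job39, job43): job39 before job43 ✓
(job44, job40): job44 before job40 ✓
(job44, job41): job44 before job41 ✓
(job44, job42): job44 before job42 ✓
(job45, job40): job45 before job40 ✓
(job45, job41): job45 before job41 ✓
(job45, job42): job45 before job42 ✓
Count: 20.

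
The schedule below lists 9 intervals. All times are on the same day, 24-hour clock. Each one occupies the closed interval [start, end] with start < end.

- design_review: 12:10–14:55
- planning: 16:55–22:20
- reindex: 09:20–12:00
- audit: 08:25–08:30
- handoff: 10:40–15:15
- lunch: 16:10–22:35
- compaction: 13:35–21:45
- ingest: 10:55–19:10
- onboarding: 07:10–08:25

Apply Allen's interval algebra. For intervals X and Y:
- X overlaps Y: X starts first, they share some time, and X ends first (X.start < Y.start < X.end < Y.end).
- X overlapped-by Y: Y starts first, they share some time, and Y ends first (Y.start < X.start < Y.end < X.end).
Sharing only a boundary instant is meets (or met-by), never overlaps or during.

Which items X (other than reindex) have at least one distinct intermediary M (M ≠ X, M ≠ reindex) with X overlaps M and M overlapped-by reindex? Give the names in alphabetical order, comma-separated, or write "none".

Target reindex = [09:20, 12:00].
Intermediaries M with M overlapped-by reindex: handoff, ingest.
Via handoff — items with X overlaps handoff: none.
Via ingest — items with X overlaps ingest: handoff.
Union: handoff.

handoff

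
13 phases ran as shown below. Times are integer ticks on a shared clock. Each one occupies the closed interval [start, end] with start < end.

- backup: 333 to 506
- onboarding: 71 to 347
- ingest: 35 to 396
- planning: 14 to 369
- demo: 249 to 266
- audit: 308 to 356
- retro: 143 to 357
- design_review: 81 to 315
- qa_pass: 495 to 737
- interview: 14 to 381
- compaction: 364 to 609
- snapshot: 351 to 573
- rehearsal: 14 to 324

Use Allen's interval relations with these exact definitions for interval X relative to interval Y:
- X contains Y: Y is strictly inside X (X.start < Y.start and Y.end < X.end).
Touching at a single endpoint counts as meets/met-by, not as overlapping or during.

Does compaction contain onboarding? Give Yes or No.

compaction = [364, 609], onboarding = [71, 347].
Actual relation of compaction to onboarding: after.
Asked whether 'contains' holds → No.

No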